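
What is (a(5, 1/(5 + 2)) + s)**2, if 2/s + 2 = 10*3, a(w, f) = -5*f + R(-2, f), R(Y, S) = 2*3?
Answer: 5625/196 ≈ 28.699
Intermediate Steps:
R(Y, S) = 6
a(w, f) = 6 - 5*f (a(w, f) = -5*f + 6 = 6 - 5*f)
s = 1/14 (s = 2/(-2 + 10*3) = 2/(-2 + 30) = 2/28 = 2*(1/28) = 1/14 ≈ 0.071429)
(a(5, 1/(5 + 2)) + s)**2 = ((6 - 5/(5 + 2)) + 1/14)**2 = ((6 - 5/7) + 1/14)**2 = (37/7 + 1/14)**2 = (75/14)**2 = 5625/196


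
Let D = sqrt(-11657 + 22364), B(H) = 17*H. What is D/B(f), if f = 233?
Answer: sqrt(10707)/3961 ≈ 0.026123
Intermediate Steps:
D = sqrt(10707) ≈ 103.47
D/B(f) = sqrt(10707)/((17*233)) = sqrt(10707)/3961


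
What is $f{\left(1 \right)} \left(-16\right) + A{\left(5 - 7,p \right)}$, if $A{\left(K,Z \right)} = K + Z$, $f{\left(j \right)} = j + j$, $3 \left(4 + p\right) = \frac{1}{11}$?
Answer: $- \frac{1253}{33} \approx -37.97$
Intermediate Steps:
$p = - \frac{131}{33}$ ($p = -4 + \frac{1}{3 \cdot 11} = -4 + \frac{1}{3} \cdot \frac{1}{11} = -4 + \frac{1}{33} = - \frac{131}{33} \approx -3.9697$)
$f{\left(j \right)} = 2 j$
$f{\left(1 \right)} \left(-16\right) + A{\left(5 - 7,p \right)} = 2 \cdot 1 \left(-16\right) + \left(\left(5 - 7\right) - \frac{131}{33}\right) = 2 \left(-16\right) + \left(\left(5 - 7\right) - \frac{131}{33}\right) = -32 - \frac{197}{33} = - \frac{1253}{33}$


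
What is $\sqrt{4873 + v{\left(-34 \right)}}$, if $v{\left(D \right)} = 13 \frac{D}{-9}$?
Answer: $\frac{\sqrt{44299}}{3} \approx 70.158$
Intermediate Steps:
$v{\left(D \right)} = - \frac{13 D}{9}$ ($v{\left(D \right)} = 13 D \left(- \frac{1}{9}\right) = 13 \left(- \frac{D}{9}\right) = - \frac{13 D}{9}$)
$\sqrt{4873 + v{\left(-34 \right)}} = \sqrt{4873 - - \frac{442}{9}} = \sqrt{4873 + \frac{442}{9}} = \sqrt{\frac{44299}{9}} = \frac{\sqrt{44299}}{3}$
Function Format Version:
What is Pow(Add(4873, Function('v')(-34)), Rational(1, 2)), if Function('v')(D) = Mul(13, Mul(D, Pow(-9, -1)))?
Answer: Mul(Rational(1, 3), Pow(44299, Rational(1, 2))) ≈ 70.158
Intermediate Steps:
Function('v')(D) = Mul(Rational(-13, 9), D) (Function('v')(D) = Mul(13, Mul(D, Rational(-1, 9))) = Mul(13, Mul(Rational(-1, 9), D)) = Mul(Rational(-13, 9), D))
Pow(Add(4873, Function('v')(-34)), Rational(1, 2)) = Pow(Add(4873, Mul(Rational(-13, 9), -34)), Rational(1, 2)) = Pow(Add(4873, Rational(442, 9)), Rational(1, 2)) = Pow(Rational(44299, 9), Rational(1, 2)) = Mul(Rational(1, 3), Pow(44299, Rational(1, 2)))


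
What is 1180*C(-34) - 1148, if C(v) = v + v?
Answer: -81388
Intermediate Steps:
C(v) = 2*v
1180*C(-34) - 1148 = 1180*(2*(-34)) - 1148 = 1180*(-68) - 1148 = -80240 - 1148 = -81388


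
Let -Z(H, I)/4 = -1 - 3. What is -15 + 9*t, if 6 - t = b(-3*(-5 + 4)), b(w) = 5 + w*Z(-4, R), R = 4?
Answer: -438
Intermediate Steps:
Z(H, I) = 16 (Z(H, I) = -4*(-1 - 3) = -4*(-4) = 16)
b(w) = 5 + 16*w (b(w) = 5 + w*16 = 5 + 16*w)
t = -47 (t = 6 - (5 + 16*(-3*(-5 + 4))) = 6 - (5 + 16*(-3*(-1))) = 6 - (5 + 16*3) = 6 - (5 + 48) = 6 - 1*53 = 6 - 53 = -47)
-15 + 9*t = -15 + 9*(-47) = -15 - 423 = -438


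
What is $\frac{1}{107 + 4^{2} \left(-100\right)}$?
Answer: $- \frac{1}{1493} \approx -0.00066979$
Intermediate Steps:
$\frac{1}{107 + 4^{2} \left(-100\right)} = \frac{1}{107 + 16 \left(-100\right)} = \frac{1}{107 - 1600} = \frac{1}{-1493} = - \frac{1}{1493}$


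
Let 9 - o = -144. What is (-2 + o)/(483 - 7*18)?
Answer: 151/357 ≈ 0.42297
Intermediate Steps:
o = 153 (o = 9 - 1*(-144) = 9 + 144 = 153)
(-2 + o)/(483 - 7*18) = (-2 + 153)/(483 - 7*18) = 151/(483 - 126) = 151/357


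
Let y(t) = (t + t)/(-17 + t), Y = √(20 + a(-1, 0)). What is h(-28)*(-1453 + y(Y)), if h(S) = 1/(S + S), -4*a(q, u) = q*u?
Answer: 390897/15064 + 17*√5/3766 ≈ 25.959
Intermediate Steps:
a(q, u) = -q*u/4
Y = 2*√5 (Y = √(20 - ¼*(-1)*0) = √(20 + 0) = √20 = 2*√5 ≈ 4.4721)
y(t) = 2*t/(-17 + t) (y(t) = (2*t)/(-17 + t) = 2*t/(-17 + t))
h(S) = 1/(2*S)
h(-28)*(-1453 + y(Y)) = ((½)/(-28))*(-1453 + 2*(2*√5)/(-17 + 2*√5)) = ((½)*(-1/28))*(-1453 + 4*√5/(-17 + 2*√5)) = -(-1453 + 4*√5/(-17 + 2*√5))/56 = 1453/56 - √5/(14*(-17 + 2*√5))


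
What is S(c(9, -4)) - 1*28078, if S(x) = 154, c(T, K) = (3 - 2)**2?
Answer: -27924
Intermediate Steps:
c(T, K) = 1 (c(T, K) = 1**2 = 1)
S(c(9, -4)) - 1*28078 = 154 - 1*28078 = 154 - 28078 = -27924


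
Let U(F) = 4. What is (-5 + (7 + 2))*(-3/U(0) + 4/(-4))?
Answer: -7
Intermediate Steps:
(-5 + (7 + 2))*(-3/U(0) + 4/(-4)) = (-5 + (7 + 2))*(-3/4 + 4/(-4)) = (-5 + 9)*(-3*¼ + 4*(-¼)) = 4*(-¾ - 1) = 4*(-7/4) = -7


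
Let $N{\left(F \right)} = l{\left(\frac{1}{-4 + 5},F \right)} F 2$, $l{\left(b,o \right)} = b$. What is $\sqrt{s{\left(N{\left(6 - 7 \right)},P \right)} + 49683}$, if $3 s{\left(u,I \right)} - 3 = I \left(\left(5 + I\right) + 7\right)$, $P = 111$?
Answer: $\sqrt{54235} \approx 232.88$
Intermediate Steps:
$N{\left(F \right)} = 2 F$ ($N{\left(F \right)} = \frac{F}{-4 + 5} \cdot 2 = \frac{F}{1} \cdot 2 = 1 F 2 = F 2 = 2 F$)
$s{\left(u,I \right)} = 1 + \frac{I \left(12 + I\right)}{3}$ ($s{\left(u,I \right)} = 1 + \frac{I \left(\left(5 + I\right) + 7\right)}{3} = 1 + \frac{I \left(12 + I\right)}{3}$)
$\sqrt{s{\left(N{\left(6 - 7 \right)},P \right)} + 49683} = \sqrt{\left(1 + 4 \cdot 111 + \frac{111^{2}}{3}\right) + 49683} = \sqrt{\left(1 + 444 + \frac{1}{3} \cdot 12321\right) + 49683} = \sqrt{\left(1 + 444 + 4107\right) + 49683} = \sqrt{4552 + 49683} = \sqrt{54235}$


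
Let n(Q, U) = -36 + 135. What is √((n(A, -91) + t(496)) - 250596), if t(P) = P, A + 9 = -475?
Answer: 53*I*√89 ≈ 500.0*I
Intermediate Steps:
A = -484 (A = -9 - 475 = -484)
n(Q, U) = 99
√((n(A, -91) + t(496)) - 250596) = √((99 + 496) - 250596) = √(595 - 250596) = √(-250001) = 53*I*√89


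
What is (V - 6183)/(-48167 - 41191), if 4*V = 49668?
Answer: -1039/14893 ≈ -0.069764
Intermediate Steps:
V = 12417 (V = (¼)*49668 = 12417)
(V - 6183)/(-48167 - 41191) = (12417 - 6183)/(-48167 - 41191) = 6234/(-89358) = 6234*(-1/89358) = -1039/14893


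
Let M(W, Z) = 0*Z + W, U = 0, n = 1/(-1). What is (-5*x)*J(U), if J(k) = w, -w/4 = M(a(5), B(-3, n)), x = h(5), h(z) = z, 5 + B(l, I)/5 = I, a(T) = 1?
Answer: 100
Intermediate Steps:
n = -1
B(l, I) = -25 + 5*I
M(W, Z) = W (M(W, Z) = 0 + W = W)
x = 5
w = -4 (w = -4*1 = -4)
J(k) = -4
(-5*x)*J(U) = -5*5*(-4) = -25*(-4) = 100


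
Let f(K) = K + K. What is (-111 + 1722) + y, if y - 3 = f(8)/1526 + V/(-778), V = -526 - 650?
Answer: 479498254/296807 ≈ 1615.5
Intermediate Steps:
f(K) = 2*K
V = -1176
y = 1342177/296807 (y = 3 + ((2*8)/1526 - 1176/(-778)) = 3 + (16*(1/1526) - 1176*(-1/778)) = 3 + (8/763 + 588/389) = 3 + 451756/296807 = 1342177/296807 ≈ 4.5220)
(-111 + 1722) + y = (-111 + 1722) + 1342177/296807 = 1611 + 1342177/296807 = 479498254/296807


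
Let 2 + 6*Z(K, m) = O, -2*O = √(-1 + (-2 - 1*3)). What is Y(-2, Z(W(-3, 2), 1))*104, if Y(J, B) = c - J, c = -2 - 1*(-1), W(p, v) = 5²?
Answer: 104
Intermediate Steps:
W(p, v) = 25
c = -1 (c = -2 + 1 = -1)
O = -I*√6/2 (O = -√(-1 + (-2 - 1*3))/2 = -√(-1 + (-2 - 3))/2 = -√(-1 - 5)/2 = -I*√6/2 ≈ -1.2247*I)
Z(K, m) = -⅓ - I*√6/12 (Z(K, m) = -⅓ + (-I*√6/2)/6 = -⅓ - I*√6/12)
Y(J, B) = -1 - J
Y(-2, Z(W(-3, 2), 1))*104 = (-1 - 1*(-2))*104 = (-1 + 2)*104 = 1*104 = 104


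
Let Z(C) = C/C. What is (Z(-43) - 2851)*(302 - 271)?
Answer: -88350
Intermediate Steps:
Z(C) = 1
(Z(-43) - 2851)*(302 - 271) = (1 - 2851)*(302 - 271) = -2850*31 = -88350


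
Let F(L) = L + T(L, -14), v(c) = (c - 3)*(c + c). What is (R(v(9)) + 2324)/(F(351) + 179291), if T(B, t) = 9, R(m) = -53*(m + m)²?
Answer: -2470444/179651 ≈ -13.751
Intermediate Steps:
v(c) = 2*c*(-3 + c) (v(c) = (-3 + c)*(2*c) = 2*c*(-3 + c))
R(m) = -212*m² (R(m) = -53*4*m² = -212*m²)
F(L) = 9 + L (F(L) = L + 9 = 9 + L)
(R(v(9)) + 2324)/(F(351) + 179291) = (-212*324*(-3 + 9)² + 2324)/((9 + 351) + 179291) = (-212*(2*9*6)² + 2324)/(360 + 179291) = (-212*108² + 2324)/179651 = (-212*11664 + 2324)*(1/179651) = (-2472768 + 2324)*(1/179651) = -2470444*1/179651 = -2470444/179651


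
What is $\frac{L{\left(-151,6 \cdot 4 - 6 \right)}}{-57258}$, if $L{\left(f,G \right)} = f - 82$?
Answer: $\frac{233}{57258} \approx 0.0040693$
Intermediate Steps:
$L{\left(f,G \right)} = -82 + f$
$\frac{L{\left(-151,6 \cdot 4 - 6 \right)}}{-57258} = \frac{-82 - 151}{-57258} = \left(-233\right) \left(- \frac{1}{57258}\right) = \frac{233}{57258}$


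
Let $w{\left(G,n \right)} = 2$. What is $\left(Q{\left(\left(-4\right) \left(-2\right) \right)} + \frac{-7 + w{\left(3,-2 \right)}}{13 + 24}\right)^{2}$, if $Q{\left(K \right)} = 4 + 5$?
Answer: $\frac{107584}{1369} \approx 78.586$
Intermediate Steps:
$Q{\left(K \right)} = 9$
$\left(Q{\left(\left(-4\right) \left(-2\right) \right)} + \frac{-7 + w{\left(3,-2 \right)}}{13 + 24}\right)^{2} = \left(9 + \frac{-7 + 2}{13 + 24}\right)^{2} = \left(9 - \frac{5}{37}\right)^{2} = \left(\frac{328}{37}\right)^{2} = \frac{107584}{1369}$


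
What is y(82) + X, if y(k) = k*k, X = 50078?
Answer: 56802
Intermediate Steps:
y(k) = k**2
y(82) + X = 82**2 + 50078 = 6724 + 50078 = 56802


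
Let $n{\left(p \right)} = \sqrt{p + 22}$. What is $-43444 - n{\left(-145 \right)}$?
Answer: $-43444 - i \sqrt{123} \approx -43444.0 - 11.091 i$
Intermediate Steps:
$n{\left(p \right)} = \sqrt{22 + p}$
$-43444 - n{\left(-145 \right)} = -43444 - \sqrt{22 - 145} = -43444 - \sqrt{-123} = -43444 - i \sqrt{123}$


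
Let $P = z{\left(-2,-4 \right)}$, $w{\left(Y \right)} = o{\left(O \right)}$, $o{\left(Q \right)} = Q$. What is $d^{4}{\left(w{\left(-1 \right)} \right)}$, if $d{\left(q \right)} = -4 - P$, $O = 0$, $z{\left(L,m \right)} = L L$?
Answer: $4096$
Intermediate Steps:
$z{\left(L,m \right)} = L^{2}$
$w{\left(Y \right)} = 0$
$P = 4$ ($P = \left(-2\right)^{2} = 4$)
$d{\left(q \right)} = -8$ ($d{\left(q \right)} = -4 - 4 = -8$)
$d^{4}{\left(w{\left(-1 \right)} \right)} = \left(-8\right)^{4} = 4096$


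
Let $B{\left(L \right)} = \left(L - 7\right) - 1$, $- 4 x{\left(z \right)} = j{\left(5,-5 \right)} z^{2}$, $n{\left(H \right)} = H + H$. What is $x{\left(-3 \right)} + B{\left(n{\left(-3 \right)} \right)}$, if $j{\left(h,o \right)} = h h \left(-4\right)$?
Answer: $211$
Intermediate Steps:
$n{\left(H \right)} = 2 H$
$j{\left(h,o \right)} = - 4 h^{2}$ ($j{\left(h,o \right)} = h^{2} \left(-4\right) = - 4 h^{2}$)
$x{\left(z \right)} = 25 z^{2}$ ($x{\left(z \right)} = - \frac{- 4 \cdot 5^{2} z^{2}}{4} = - \frac{\left(-4\right) 25 z^{2}}{4} = - \frac{\left(-100\right) z^{2}}{4} = 25 z^{2}$)
$B{\left(L \right)} = -8 + L$ ($B{\left(L \right)} = \left(-7 + L\right) - 1 = -8 + L$)
$x{\left(-3 \right)} + B{\left(n{\left(-3 \right)} \right)} = 25 \left(-3\right)^{2} + \left(-8 + 2 \left(-3\right)\right) = 25 \cdot 9 - 14 = 225 - 14 = 211$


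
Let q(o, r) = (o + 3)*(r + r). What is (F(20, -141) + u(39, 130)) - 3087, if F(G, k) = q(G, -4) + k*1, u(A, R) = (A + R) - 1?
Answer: -3244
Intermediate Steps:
q(o, r) = 2*r*(3 + o) (q(o, r) = (3 + o)*(2*r) = 2*r*(3 + o))
u(A, R) = -1 + A + R
F(G, k) = -24 + k - 8*G (F(G, k) = 2*(-4)*(3 + G) + k*1 = (-24 - 8*G) + k = -24 + k - 8*G)
(F(20, -141) + u(39, 130)) - 3087 = ((-24 - 141 - 8*20) + (-1 + 39 + 130)) - 3087 = ((-24 - 141 - 160) + 168) - 3087 = (-325 + 168) - 3087 = -157 - 3087 = -3244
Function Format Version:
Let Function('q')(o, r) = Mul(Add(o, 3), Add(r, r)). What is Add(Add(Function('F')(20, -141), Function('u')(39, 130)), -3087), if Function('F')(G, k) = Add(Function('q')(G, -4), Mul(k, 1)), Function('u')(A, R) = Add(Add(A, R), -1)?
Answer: -3244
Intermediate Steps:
Function('q')(o, r) = Mul(2, r, Add(3, o)) (Function('q')(o, r) = Mul(Add(3, o), Mul(2, r)) = Mul(2, r, Add(3, o)))
Function('u')(A, R) = Add(-1, A, R)
Function('F')(G, k) = Add(-24, k, Mul(-8, G)) (Function('F')(G, k) = Add(Mul(2, -4, Add(3, G)), Mul(k, 1)) = Add(Add(-24, Mul(-8, G)), k) = Add(-24, k, Mul(-8, G)))
Add(Add(Function('F')(20, -141), Function('u')(39, 130)), -3087) = Add(Add(Add(-24, -141, Mul(-8, 20)), Add(-1, 39, 130)), -3087) = Add(Add(Add(-24, -141, -160), 168), -3087) = Add(Add(-325, 168), -3087) = Add(-157, -3087) = -3244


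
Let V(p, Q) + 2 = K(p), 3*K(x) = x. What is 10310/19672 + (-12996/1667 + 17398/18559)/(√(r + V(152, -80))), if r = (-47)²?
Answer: 5155/9836 - 212190298*√20319/209542078369 ≈ 0.37975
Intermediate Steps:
K(x) = x/3
r = 2209
V(p, Q) = -2 + p/3
10310/19672 + (-12996/1667 + 17398/18559)/(√(r + V(152, -80))) = 10310/19672 + (-12996/1667 + 17398/18559)/(√(2209 + (-2 + (⅓)*152))) = 10310*(1/19672) + (-12996*1/1667 + 17398*(1/18559))/(√(2209 + (-2 + 152/3))) = 5155/9836 + (-12996/1667 + 17398/18559)/(√(2209 + 146/3)) = 5155/9836 - 212190298*√20319/6773/30937853 = 5155/9836 - 212190298*√20319/209542078369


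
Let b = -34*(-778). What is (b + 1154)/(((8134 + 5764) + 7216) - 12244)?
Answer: 13803/4435 ≈ 3.1123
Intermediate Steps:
b = 26452
(b + 1154)/(((8134 + 5764) + 7216) - 12244) = (26452 + 1154)/(((8134 + 5764) + 7216) - 12244) = 27606/((13898 + 7216) - 12244) = 27606/(21114 - 12244) = 27606/8870 = 27606*(1/8870) = 13803/4435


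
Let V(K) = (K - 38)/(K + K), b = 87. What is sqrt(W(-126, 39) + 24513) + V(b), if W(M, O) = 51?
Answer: 49/174 + 2*sqrt(6141) ≈ 157.01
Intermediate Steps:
V(K) = (-38 + K)/(2*K) (V(K) = (-38 + K)/((2*K)) = (-38 + K)*(1/(2*K)) = (-38 + K)/(2*K))
sqrt(W(-126, 39) + 24513) + V(b) = sqrt(51 + 24513) + (1/2)*(-38 + 87)/87 = sqrt(24564) + (1/2)*(1/87)*49 = 2*sqrt(6141) + 49/174 = 49/174 + 2*sqrt(6141)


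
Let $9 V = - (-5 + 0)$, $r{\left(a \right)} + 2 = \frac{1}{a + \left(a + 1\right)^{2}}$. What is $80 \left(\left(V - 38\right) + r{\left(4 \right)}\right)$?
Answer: $- \frac{822880}{261} \approx -3152.8$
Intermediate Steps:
$r{\left(a \right)} = -2 + \frac{1}{a + \left(1 + a\right)^{2}}$ ($r{\left(a \right)} = -2 + \frac{1}{a + \left(a + 1\right)^{2}} = -2 + \frac{1}{a + \left(1 + a\right)^{2}}$)
$V = \frac{5}{9}$ ($V = \frac{\left(-1\right) \left(-5 + 0\right)}{9} = \frac{\left(-1\right) \left(-5\right)}{9} = \frac{1}{9} \cdot 5 = \frac{5}{9} \approx 0.55556$)
$80 \left(\left(V - 38\right) + r{\left(4 \right)}\right) = 80 \left(\left(\frac{5}{9} - 38\right) + \frac{1 - 8 - 2 \left(1 + 4\right)^{2}}{4 + \left(1 + 4\right)^{2}}\right) = 80 \left(- \frac{337}{9} + \frac{1 - 8 - 2 \cdot 5^{2}}{4 + 5^{2}}\right) = 80 \left(- \frac{337}{9} + \frac{1 - 8 - 50}{4 + 25}\right) = 80 \left(- \frac{337}{9} + \frac{1 - 8 - 50}{29}\right) = 80 \left(- \frac{337}{9} + \frac{1}{29} \left(-57\right)\right) = 80 \left(- \frac{337}{9} - \frac{57}{29}\right) = 80 \left(- \frac{10286}{261}\right) = - \frac{822880}{261}$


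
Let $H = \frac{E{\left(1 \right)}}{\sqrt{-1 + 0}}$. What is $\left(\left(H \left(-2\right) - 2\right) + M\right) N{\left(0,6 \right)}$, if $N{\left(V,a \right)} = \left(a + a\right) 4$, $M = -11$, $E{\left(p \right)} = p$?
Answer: $-624 + 96 i \approx -624.0 + 96.0 i$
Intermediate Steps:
$N{\left(V,a \right)} = 8 a$ ($N{\left(V,a \right)} = 2 a 4 = 8 a$)
$H = - i$ ($H = 1 \frac{1}{\sqrt{-1 + 0}} = 1 \frac{1}{\sqrt{-1}} = 1 \frac{1}{i} = 1 \left(- i\right) = - i \approx - 1.0 i$)
$\left(\left(H \left(-2\right) - 2\right) + M\right) N{\left(0,6 \right)} = \left(\left(- i \left(-2\right) - 2\right) - 11\right) 8 \cdot 6 = \left(\left(2 i + \left(-5 + 3\right)\right) - 11\right) 48 = \left(\left(2 i - 2\right) - 11\right) 48 = \left(\left(-2 + 2 i\right) - 11\right) 48 = \left(-13 + 2 i\right) 48 = -624 + 96 i$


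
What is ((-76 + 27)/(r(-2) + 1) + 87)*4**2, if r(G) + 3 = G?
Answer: 1588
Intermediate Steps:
r(G) = -3 + G
((-76 + 27)/(r(-2) + 1) + 87)*4**2 = ((-76 + 27)/((-3 - 2) + 1) + 87)*4**2 = (-49/(-5 + 1) + 87)*16 = (-49/(-4) + 87)*16 = (-49*(-1/4) + 87)*16 = (49/4 + 87)*16 = (397/4)*16 = 1588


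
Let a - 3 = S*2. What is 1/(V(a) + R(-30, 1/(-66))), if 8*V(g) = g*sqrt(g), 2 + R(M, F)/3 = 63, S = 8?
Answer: 11712/2136437 - 152*sqrt(19)/2136437 ≈ 0.0051719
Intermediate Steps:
R(M, F) = 183 (R(M, F) = -6 + 3*63 = -6 + 189 = 183)
a = 19 (a = 3 + 8*2 = 3 + 16 = 19)
V(g) = g**(3/2)/8 (V(g) = (g*sqrt(g))/8 = g**(3/2)/8)
1/(V(a) + R(-30, 1/(-66))) = 1/(19**(3/2)/8 + 183) = 1/((19*sqrt(19))/8 + 183) = 1/(19*sqrt(19)/8 + 183) = 1/(183 + 19*sqrt(19)/8)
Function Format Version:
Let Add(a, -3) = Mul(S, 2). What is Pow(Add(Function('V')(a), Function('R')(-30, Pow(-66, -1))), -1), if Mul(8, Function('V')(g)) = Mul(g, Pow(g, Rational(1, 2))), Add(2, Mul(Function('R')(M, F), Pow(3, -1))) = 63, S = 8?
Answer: Add(Rational(11712, 2136437), Mul(Rational(-152, 2136437), Pow(19, Rational(1, 2)))) ≈ 0.0051719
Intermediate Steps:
Function('R')(M, F) = 183 (Function('R')(M, F) = Add(-6, Mul(3, 63)) = Add(-6, 189) = 183)
a = 19 (a = Add(3, Mul(8, 2)) = Add(3, 16) = 19)
Function('V')(g) = Mul(Rational(1, 8), Pow(g, Rational(3, 2))) (Function('V')(g) = Mul(Rational(1, 8), Mul(g, Pow(g, Rational(1, 2)))) = Mul(Rational(1, 8), Pow(g, Rational(3, 2))))
Pow(Add(Function('V')(a), Function('R')(-30, Pow(-66, -1))), -1) = Pow(Add(Mul(Rational(1, 8), Pow(19, Rational(3, 2))), 183), -1) = Pow(Add(Mul(Rational(1, 8), Mul(19, Pow(19, Rational(1, 2)))), 183), -1) = Pow(Add(Mul(Rational(19, 8), Pow(19, Rational(1, 2))), 183), -1) = Pow(Add(183, Mul(Rational(19, 8), Pow(19, Rational(1, 2)))), -1)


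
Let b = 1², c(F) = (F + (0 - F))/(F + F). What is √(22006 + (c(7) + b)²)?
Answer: √22007 ≈ 148.35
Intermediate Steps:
c(F) = 0 (c(F) = (F - F)/((2*F)) = 0*(1/(2*F)) = 0)
b = 1
√(22006 + (c(7) + b)²) = √(22006 + (0 + 1)²) = √(22006 + 1²) = √(22006 + 1) = √22007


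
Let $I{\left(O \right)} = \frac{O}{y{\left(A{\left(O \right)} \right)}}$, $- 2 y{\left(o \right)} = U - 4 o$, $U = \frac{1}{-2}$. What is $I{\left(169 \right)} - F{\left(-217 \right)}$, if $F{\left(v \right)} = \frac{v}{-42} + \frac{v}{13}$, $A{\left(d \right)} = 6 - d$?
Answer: $\frac{1118669}{101634} \approx 11.007$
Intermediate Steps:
$U = - \frac{1}{2} \approx -0.5$
$y{\left(o \right)} = \frac{1}{4} + 2 o$ ($y{\left(o \right)} = - \frac{- \frac{1}{2} - 4 o}{2} = \frac{1}{4} + 2 o$)
$I{\left(O \right)} = \frac{O}{\frac{49}{4} - 2 O}$ ($I{\left(O \right)} = \frac{O}{\frac{1}{4} + 2 \left(6 - O\right)} = \frac{O}{\frac{1}{4} - \left(-12 + 2 O\right)} = \frac{O}{\frac{49}{4} - 2 O}$)
$F{\left(v \right)} = \frac{29 v}{546}$ ($F{\left(v \right)} = v \left(- \frac{1}{42}\right) + v \frac{1}{13} = - \frac{v}{42} + \frac{v}{13} = \frac{29 v}{546}$)
$I{\left(169 \right)} - F{\left(-217 \right)} = \left(-4\right) 169 \frac{1}{-49 + 8 \cdot 169} - \frac{29}{546} \left(-217\right) = \left(-4\right) 169 \frac{1}{-49 + 1352} - - \frac{899}{78} = \left(-4\right) 169 \cdot \frac{1}{1303} + \frac{899}{78} = - \frac{676}{1303} + \frac{899}{78} = \frac{1118669}{101634}$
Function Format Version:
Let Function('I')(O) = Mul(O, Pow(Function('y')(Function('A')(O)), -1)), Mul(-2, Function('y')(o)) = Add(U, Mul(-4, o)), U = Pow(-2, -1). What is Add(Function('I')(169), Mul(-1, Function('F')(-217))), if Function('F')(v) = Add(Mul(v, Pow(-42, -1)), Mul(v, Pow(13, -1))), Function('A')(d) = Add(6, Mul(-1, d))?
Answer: Rational(1118669, 101634) ≈ 11.007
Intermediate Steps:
U = Rational(-1, 2) ≈ -0.50000
Function('y')(o) = Add(Rational(1, 4), Mul(2, o)) (Function('y')(o) = Mul(Rational(-1, 2), Add(Rational(-1, 2), Mul(-4, o))) = Add(Rational(1, 4), Mul(2, o)))
Function('I')(O) = Mul(O, Pow(Add(Rational(49, 4), Mul(-2, O)), -1)) (Function('I')(O) = Mul(O, Pow(Add(Rational(1, 4), Mul(2, Add(6, Mul(-1, O)))), -1)) = Mul(O, Pow(Add(Rational(1, 4), Add(12, Mul(-2, O))), -1)) = Mul(O, Pow(Add(Rational(49, 4), Mul(-2, O)), -1)))
Function('F')(v) = Mul(Rational(29, 546), v) (Function('F')(v) = Add(Mul(v, Rational(-1, 42)), Mul(v, Rational(1, 13))) = Add(Mul(Rational(-1, 42), v), Mul(Rational(1, 13), v)) = Mul(Rational(29, 546), v))
Add(Function('I')(169), Mul(-1, Function('F')(-217))) = Add(Mul(-4, 169, Pow(Add(-49, Mul(8, 169)), -1)), Mul(-1, Mul(Rational(29, 546), -217))) = Add(Mul(-4, 169, Pow(Add(-49, 1352), -1)), Mul(-1, Rational(-899, 78))) = Add(Mul(-4, 169, Pow(1303, -1)), Rational(899, 78)) = Add(Mul(-4, 169, Rational(1, 1303)), Rational(899, 78)) = Add(Rational(-676, 1303), Rational(899, 78)) = Rational(1118669, 101634)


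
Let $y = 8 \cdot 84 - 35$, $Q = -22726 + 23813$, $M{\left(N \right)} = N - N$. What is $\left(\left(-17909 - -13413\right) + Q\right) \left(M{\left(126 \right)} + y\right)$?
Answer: $-2171533$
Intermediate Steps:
$M{\left(N \right)} = 0$
$Q = 1087$
$y = 637$ ($y = 672 - 35 = 637$)
$\left(\left(-17909 - -13413\right) + Q\right) \left(M{\left(126 \right)} + y\right) = \left(\left(-17909 - -13413\right) + 1087\right) \left(0 + 637\right) = \left(\left(-17909 + 13413\right) + 1087\right) 637 = \left(-4496 + 1087\right) 637 = \left(-3409\right) 637 = -2171533$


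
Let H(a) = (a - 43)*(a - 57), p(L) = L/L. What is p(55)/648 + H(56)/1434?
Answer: -1165/154872 ≈ -0.0075223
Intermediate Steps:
p(L) = 1
H(a) = (-57 + a)*(-43 + a) (H(a) = (-43 + a)*(-57 + a) = (-57 + a)*(-43 + a))
p(55)/648 + H(56)/1434 = 1/648 + (2451 + 56² - 100*56)/1434 = 1*(1/648) + (2451 + 3136 - 5600)*(1/1434) = 1/648 - 13*1/1434 = 1/648 - 13/1434 = -1165/154872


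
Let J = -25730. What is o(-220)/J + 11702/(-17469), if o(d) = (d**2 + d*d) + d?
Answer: -198824848/44947737 ≈ -4.4235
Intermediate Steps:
o(d) = d + 2*d**2 (o(d) = (d**2 + d**2) + d = 2*d**2 + d = d + 2*d**2)
o(-220)/J + 11702/(-17469) = -220*(1 + 2*(-220))/(-25730) + 11702/(-17469) = -220*(1 - 440)*(-1/25730) + 11702*(-1/17469) = -220*(-439)*(-1/25730) - 11702/17469 = 96580*(-1/25730) - 11702/17469 = -9658/2573 - 11702/17469 = -198824848/44947737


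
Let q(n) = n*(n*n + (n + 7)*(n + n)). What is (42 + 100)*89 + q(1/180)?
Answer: 24568272841/1944000 ≈ 12638.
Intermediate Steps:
q(n) = n*(n² + 2*n*(7 + n)) (q(n) = n*(n² + (7 + n)*(2*n)) = n*(n² + 2*n*(7 + n)))
(42 + 100)*89 + q(1/180) = (42 + 100)*89 + (1/180)²*(14 + 3/180) = 142*89 + (1/180)²*(14 + 3*(1/180)) = 12638 + (14 + 1/60)/32400 = 12638 + (1/32400)*(841/60) = 12638 + 841/1944000 = 24568272841/1944000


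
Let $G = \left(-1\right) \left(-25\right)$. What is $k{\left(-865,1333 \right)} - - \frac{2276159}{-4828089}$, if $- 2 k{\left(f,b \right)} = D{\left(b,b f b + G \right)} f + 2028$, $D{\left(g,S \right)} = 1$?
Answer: $- \frac{5619619825}{9656178} \approx -581.97$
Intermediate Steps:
$G = 25$
$k{\left(f,b \right)} = -1014 - \frac{f}{2}$ ($k{\left(f,b \right)} = - \frac{1 f + 2028}{2} = - \frac{f + 2028}{2} = - \frac{2028 + f}{2} = -1014 - \frac{f}{2}$)
$k{\left(-865,1333 \right)} - - \frac{2276159}{-4828089} = \left(-1014 - - \frac{865}{2}\right) - - \frac{2276159}{-4828089} = \left(-1014 + \frac{865}{2}\right) - \left(-2276159\right) \left(- \frac{1}{4828089}\right) = - \frac{1163}{2} - \frac{2276159}{4828089} = - \frac{5619619825}{9656178}$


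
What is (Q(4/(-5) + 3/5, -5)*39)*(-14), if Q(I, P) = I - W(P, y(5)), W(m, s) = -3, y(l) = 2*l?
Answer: -7644/5 ≈ -1528.8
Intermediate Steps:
Q(I, P) = 3 + I (Q(I, P) = I - 1*(-3) = I + 3 = 3 + I)
(Q(4/(-5) + 3/5, -5)*39)*(-14) = ((3 + (4/(-5) + 3/5))*39)*(-14) = ((3 + (4*(-⅕) + 3*(⅕)))*39)*(-14) = ((3 + (-⅘ + ⅗))*39)*(-14) = ((3 - ⅕)*39)*(-14) = ((14/5)*39)*(-14) = (546/5)*(-14) = -7644/5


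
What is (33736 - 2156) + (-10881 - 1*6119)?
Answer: 14580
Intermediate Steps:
(33736 - 2156) + (-10881 - 1*6119) = 31580 + (-10881 - 6119) = 31580 - 17000 = 14580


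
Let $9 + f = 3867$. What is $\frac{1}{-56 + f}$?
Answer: $\frac{1}{3802} \approx 0.00026302$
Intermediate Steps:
$f = 3858$ ($f = -9 + 3867 = 3858$)
$\frac{1}{-56 + f} = \frac{1}{-56 + 3858} = \frac{1}{3802}$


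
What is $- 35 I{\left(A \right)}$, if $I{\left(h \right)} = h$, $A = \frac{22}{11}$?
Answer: $-70$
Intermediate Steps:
$A = 2$ ($A = 22 \cdot \frac{1}{11} = 2$)
$- 35 I{\left(A \right)} = \left(-35\right) 2 = -70$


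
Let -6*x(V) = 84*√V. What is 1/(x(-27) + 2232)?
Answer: 62/138531 + 7*I*√3/831186 ≈ 0.00044755 + 1.4587e-5*I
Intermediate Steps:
x(V) = -14*√V
1/(x(-27) + 2232) = 1/(-42*I*√3 + 2232) = 1/(2232 - 42*I*√3)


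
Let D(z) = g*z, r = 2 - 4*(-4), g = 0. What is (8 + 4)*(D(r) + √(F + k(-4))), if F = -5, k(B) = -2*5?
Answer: 12*I*√15 ≈ 46.476*I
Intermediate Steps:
k(B) = -10
r = 18 (r = 2 + 16 = 18)
D(z) = 0 (D(z) = 0*z = 0)
(8 + 4)*(D(r) + √(F + k(-4))) = (8 + 4)*(0 + √(-5 - 10)) = 12*(0 + √(-15)) = 12*(0 + I*√15) = 12*(I*√15) = 12*I*√15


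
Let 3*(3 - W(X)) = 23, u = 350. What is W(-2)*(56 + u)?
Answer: -5684/3 ≈ -1894.7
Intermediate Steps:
W(X) = -14/3 (W(X) = 3 - ⅓*23 = 3 - 23/3 = -14/3)
W(-2)*(56 + u) = -14*(56 + 350)/3 = -14/3*406 = -5684/3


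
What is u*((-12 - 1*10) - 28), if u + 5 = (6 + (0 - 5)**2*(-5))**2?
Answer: -707800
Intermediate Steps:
u = 14156 (u = -5 + (6 + (0 - 5)**2*(-5))**2 = -5 + (6 + (-5)**2*(-5))**2 = -5 + (6 + 25*(-5))**2 = -5 + (6 - 125)**2 = -5 + (-119)**2 = -5 + 14161 = 14156)
u*((-12 - 1*10) - 28) = 14156*((-12 - 1*10) - 28) = 14156*((-12 - 10) - 28) = 14156*(-22 - 28) = 14156*(-50) = -707800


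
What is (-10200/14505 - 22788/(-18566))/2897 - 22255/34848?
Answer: -578585906552651/906235723283616 ≈ -0.63845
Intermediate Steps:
(-10200/14505 - 22788/(-18566))/2897 - 22255/34848 = (-10200*1/14505 - 22788*(-1/18566))*(1/2897) - 22255*1/34848 = (-680/967 + 11394/9283)*(1/2897) - 22255/34848 = (4705558/8976661)*(1/2897) - 22255/34848 = 4705558/26005386917 - 22255/34848 = -578585906552651/906235723283616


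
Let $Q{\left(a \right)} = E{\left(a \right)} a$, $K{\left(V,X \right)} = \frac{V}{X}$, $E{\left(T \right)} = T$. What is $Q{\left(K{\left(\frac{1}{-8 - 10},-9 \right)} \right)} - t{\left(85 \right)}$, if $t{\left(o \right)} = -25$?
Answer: $\frac{656101}{26244} \approx 25.0$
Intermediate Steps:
$Q{\left(a \right)} = a^{2}$ ($Q{\left(a \right)} = a a = a^{2}$)
$Q{\left(K{\left(\frac{1}{-8 - 10},-9 \right)} \right)} - t{\left(85 \right)} = \left(\frac{1}{\left(-8 - 10\right) \left(-9\right)}\right)^{2} - -25 = \left(\frac{1}{-18} \left(- \frac{1}{9}\right)\right)^{2} + 25 = \left(\left(- \frac{1}{18}\right) \left(- \frac{1}{9}\right)\right)^{2} + 25 = \left(\frac{1}{162}\right)^{2} + 25 = \frac{1}{26244} + 25 = \frac{656101}{26244}$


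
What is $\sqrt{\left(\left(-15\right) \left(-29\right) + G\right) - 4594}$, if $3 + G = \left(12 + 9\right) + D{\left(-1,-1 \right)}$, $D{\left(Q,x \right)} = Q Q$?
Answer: $6 i \sqrt{115} \approx 64.343 i$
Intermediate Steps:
$D{\left(Q,x \right)} = Q^{2}$
$G = 19$ ($G = -3 + \left(\left(12 + 9\right) + \left(-1\right)^{2}\right) = -3 + \left(21 + 1\right) = -3 + 22 = 19$)
$\sqrt{\left(\left(-15\right) \left(-29\right) + G\right) - 4594} = \sqrt{\left(\left(-15\right) \left(-29\right) + 19\right) - 4594} = \sqrt{\left(435 + 19\right) - 4594} = \sqrt{454 - 4594} = \sqrt{-4140} = 6 i \sqrt{115}$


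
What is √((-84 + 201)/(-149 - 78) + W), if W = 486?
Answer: 3*√2779615/227 ≈ 22.034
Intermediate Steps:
√((-84 + 201)/(-149 - 78) + W) = √((-84 + 201)/(-149 - 78) + 486) = √(117/(-227) + 486) = √(117*(-1/227) + 486) = √(-117/227 + 486) = √(110205/227) = 3*√2779615/227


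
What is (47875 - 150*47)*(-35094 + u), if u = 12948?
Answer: -904110450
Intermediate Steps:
(47875 - 150*47)*(-35094 + u) = (47875 - 150*47)*(-35094 + 12948) = (47875 - 7050)*(-22146) = 40825*(-22146) = -904110450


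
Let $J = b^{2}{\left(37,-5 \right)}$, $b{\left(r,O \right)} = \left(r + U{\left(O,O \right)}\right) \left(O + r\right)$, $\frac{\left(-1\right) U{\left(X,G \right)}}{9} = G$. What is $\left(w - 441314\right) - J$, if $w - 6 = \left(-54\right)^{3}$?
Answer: $-7484148$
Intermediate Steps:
$U{\left(X,G \right)} = - 9 G$
$w = -157458$ ($w = 6 + \left(-54\right)^{3} = 6 - 157464 = -157458$)
$b{\left(r,O \right)} = \left(O + r\right) \left(r - 9 O\right)$ ($b{\left(r,O \right)} = \left(r - 9 O\right) \left(O + r\right) = \left(O + r\right) \left(r - 9 O\right)$)
$J = 6885376$ ($J = \left(37^{2} - 9 \left(-5\right)^{2} - \left(-40\right) 37\right)^{2} = \left(1369 - 225 + 1480\right)^{2} = 2624^{2} = 6885376$)
$\left(w - 441314\right) - J = \left(-157458 - 441314\right) - 6885376 = -598772 - 6885376 = -7484148$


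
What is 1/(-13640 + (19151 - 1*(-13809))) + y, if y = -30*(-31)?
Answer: 17967601/19320 ≈ 930.00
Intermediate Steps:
y = 930
1/(-13640 + (19151 - 1*(-13809))) + y = 1/(-13640 + (19151 - 1*(-13809))) + 930 = 1/(-13640 + (19151 + 13809)) + 930 = 1/(-13640 + 32960) + 930 = 1/19320 + 930 = 17967601/19320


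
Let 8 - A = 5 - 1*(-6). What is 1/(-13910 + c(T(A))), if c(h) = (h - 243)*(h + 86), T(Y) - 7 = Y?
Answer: -1/35420 ≈ -2.8233e-5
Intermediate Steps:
A = -3 (A = 8 - (5 - 1*(-6)) = 8 - (5 + 6) = 8 - 1*11 = 8 - 11 = -3)
T(Y) = 7 + Y
c(h) = (-243 + h)*(86 + h)
1/(-13910 + c(T(A))) = 1/(-13910 + (-20898 + (7 - 3)**2 - 157*(7 - 3))) = 1/(-13910 + (-20898 + 4**2 - 157*4)) = 1/(-13910 + (-20898 + 16 - 628)) = 1/(-13910 - 21510) = 1/(-35420) = -1/35420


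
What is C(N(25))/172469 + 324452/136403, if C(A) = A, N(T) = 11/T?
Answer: 127177209103/53466565925 ≈ 2.3786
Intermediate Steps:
C(N(25))/172469 + 324452/136403 = (11/25)/172469 + 324452/136403 = (11*(1/25))*(1/172469) + 324452*(1/136403) = (11/25)*(1/172469) + 324452/136403 = 1/391975 + 324452/136403 = 127177209103/53466565925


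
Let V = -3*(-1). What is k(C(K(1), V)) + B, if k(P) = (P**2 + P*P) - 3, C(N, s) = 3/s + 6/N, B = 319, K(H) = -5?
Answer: 7902/25 ≈ 316.08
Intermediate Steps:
V = 3
k(P) = -3 + 2*P**2 (k(P) = (P**2 + P**2) - 3 = 2*P**2 - 3 = -3 + 2*P**2)
k(C(K(1), V)) + B = (-3 + 2*(3/3 + 6/(-5))**2) + 319 = (-3 + 2*(3*(1/3) + 6*(-1/5))**2) + 319 = (-3 + 2*(1 - 6/5)**2) + 319 = (-3 + 2*(-1/5)**2) + 319 = (-3 + 2*(1/25)) + 319 = (-3 + 2/25) + 319 = -73/25 + 319 = 7902/25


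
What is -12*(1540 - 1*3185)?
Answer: 19740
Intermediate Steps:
-12*(1540 - 1*3185) = -12*(1540 - 3185) = -12*(-1645) = 19740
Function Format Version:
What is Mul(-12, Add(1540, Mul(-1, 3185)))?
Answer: 19740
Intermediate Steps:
Mul(-12, Add(1540, Mul(-1, 3185))) = Mul(-12, Add(1540, -3185)) = Mul(-12, -1645) = 19740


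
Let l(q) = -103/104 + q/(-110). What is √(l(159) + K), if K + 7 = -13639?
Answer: I*√111638745790/2860 ≈ 116.83*I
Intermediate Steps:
l(q) = -103/104 - q/110 (l(q) = -103*1/104 + q*(-1/110) = -103/104 - q/110)
K = -13646 (K = -7 - 13639 = -13646)
√(l(159) + K) = √((-103/104 - 1/110*159) - 13646) = √((-103/104 - 159/110) - 13646) = √(-13933/5720 - 13646) = √(-78069053/5720) = I*√111638745790/2860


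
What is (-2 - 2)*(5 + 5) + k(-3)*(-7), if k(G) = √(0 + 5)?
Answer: -40 - 7*√5 ≈ -55.652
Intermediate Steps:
k(G) = √5
(-2 - 2)*(5 + 5) + k(-3)*(-7) = (-2 - 2)*(5 + 5) + √5*(-7) = -4*10 - 7*√5 = -40 - 7*√5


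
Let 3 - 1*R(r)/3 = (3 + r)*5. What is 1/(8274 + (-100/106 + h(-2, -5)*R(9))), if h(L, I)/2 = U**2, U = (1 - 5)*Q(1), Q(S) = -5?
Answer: -53/6811928 ≈ -7.7805e-6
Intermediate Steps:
R(r) = -36 - 15*r (R(r) = 9 - 3*(3 + r)*5 = 9 - 3*(15 + 5*r) = 9 + (-45 - 15*r) = -36 - 15*r)
U = 20 (U = (1 - 5)*(-5) = -4*(-5) = 20)
h(L, I) = 800 (h(L, I) = 2*20**2 = 2*400 = 800)
1/(8274 + (-100/106 + h(-2, -5)*R(9))) = 1/(8274 + (-100/106 + 800*(-36 - 15*9))) = 1/(8274 + (-100*1/106 + 800*(-36 - 135))) = 1/(8274 + (-50/53 + 800*(-171))) = 1/(8274 + (-50/53 - 136800)) = 1/(8274 - 7250450/53) = 1/(-6811928/53) = -53/6811928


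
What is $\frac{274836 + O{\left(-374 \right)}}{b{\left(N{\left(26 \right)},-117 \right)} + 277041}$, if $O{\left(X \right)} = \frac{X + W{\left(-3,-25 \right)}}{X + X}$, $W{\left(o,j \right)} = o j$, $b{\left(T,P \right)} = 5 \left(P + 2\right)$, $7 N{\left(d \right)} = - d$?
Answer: $\frac{205577627}{206796568} \approx 0.99411$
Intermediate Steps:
$N{\left(d \right)} = - \frac{d}{7}$ ($N{\left(d \right)} = \frac{\left(-1\right) d}{7} = - \frac{d}{7}$)
$b{\left(T,P \right)} = 10 + 5 P$ ($b{\left(T,P \right)} = 5 \left(2 + P\right) = 10 + 5 P$)
$W{\left(o,j \right)} = j o$
$O{\left(X \right)} = \frac{75 + X}{2 X}$ ($O{\left(X \right)} = \frac{X - -75}{X + X} = \frac{X + 75}{2 X} = \left(75 + X\right) \frac{1}{2 X} = \frac{75 + X}{2 X}$)
$\frac{274836 + O{\left(-374 \right)}}{b{\left(N{\left(26 \right)},-117 \right)} + 277041} = \frac{274836 + \frac{75 - 374}{2 \left(-374\right)}}{\left(10 + 5 \left(-117\right)\right) + 277041} = \frac{274836 + \frac{1}{2} \left(- \frac{1}{374}\right) \left(-299\right)}{\left(10 - 585\right) + 277041} = \frac{274836 + \frac{299}{748}}{-575 + 277041} = \frac{205577627}{748 \cdot 276466} = \frac{205577627}{748} \cdot \frac{1}{276466} = \frac{205577627}{206796568}$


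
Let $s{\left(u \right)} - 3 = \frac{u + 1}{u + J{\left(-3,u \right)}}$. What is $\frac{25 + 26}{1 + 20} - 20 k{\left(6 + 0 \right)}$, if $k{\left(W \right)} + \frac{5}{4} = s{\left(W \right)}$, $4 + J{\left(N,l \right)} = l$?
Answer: $- \frac{701}{14} \approx -50.071$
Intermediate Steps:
$J{\left(N,l \right)} = -4 + l$
$s{\left(u \right)} = 3 + \frac{1 + u}{-4 + 2 u}$ ($s{\left(u \right)} = 3 + \frac{u + 1}{u + \left(-4 + u\right)} = 3 + \frac{1 + u}{-4 + 2 u}$)
$k{\left(W \right)} = - \frac{5}{4} + \frac{-11 + 7 W}{2 \left(-2 + W\right)}$
$\frac{25 + 26}{1 + 20} - 20 k{\left(6 + 0 \right)} = \frac{25 + 26}{1 + 20} - 20 \frac{3 \left(-4 + 3 \left(6 + 0\right)\right)}{4 \left(-2 + \left(6 + 0\right)\right)} = \frac{51}{21} - 20 \frac{3 \left(-4 + 3 \cdot 6\right)}{4 \left(-2 + 6\right)} = 51 \cdot \frac{1}{21} - 20 \frac{3 \left(-4 + 18\right)}{4 \cdot 4} = \frac{17}{7} - 20 \cdot \frac{3}{4} \cdot \frac{1}{4} \cdot 14 = \frac{17}{7} - \frac{105}{2} = - \frac{701}{14}$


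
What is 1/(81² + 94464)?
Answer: 1/101025 ≈ 9.8985e-6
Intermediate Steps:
1/(81² + 94464) = 1/(6561 + 94464) = 1/101025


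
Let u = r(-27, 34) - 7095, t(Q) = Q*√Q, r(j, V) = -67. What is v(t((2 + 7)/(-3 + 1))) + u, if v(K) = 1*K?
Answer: -7162 - 27*I*√2/4 ≈ -7162.0 - 9.5459*I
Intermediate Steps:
t(Q) = Q^(3/2)
u = -7162 (u = -67 - 7095 = -7162)
v(K) = K
v(t((2 + 7)/(-3 + 1))) + u = ((2 + 7)/(-3 + 1))^(3/2) - 7162 = (9/(-2))^(3/2) - 7162 = (9*(-½))^(3/2) - 7162 = (-9/2)^(3/2) - 7162 = -27*I*√2/4 - 7162 = -7162 - 27*I*√2/4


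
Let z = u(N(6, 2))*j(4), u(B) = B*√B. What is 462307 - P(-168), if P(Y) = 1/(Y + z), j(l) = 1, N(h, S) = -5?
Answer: 13105941311/28349 - 5*I*√5/28349 ≈ 4.6231e+5 - 0.00039438*I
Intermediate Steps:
u(B) = B^(3/2)
z = -5*I*√5 (z = (-5)^(3/2)*1 = -5*I*√5*1 = -5*I*√5 ≈ -11.18*I)
P(Y) = 1/(Y - 5*I*√5)
462307 - P(-168) = 462307 - 1/(-168 - 5*I*√5)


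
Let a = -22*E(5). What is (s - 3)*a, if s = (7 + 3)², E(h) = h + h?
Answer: -21340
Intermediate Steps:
E(h) = 2*h
a = -220 (a = -44*5 = -22*10 = -220)
s = 100 (s = 10² = 100)
(s - 3)*a = (100 - 3)*(-220) = 97*(-220) = -21340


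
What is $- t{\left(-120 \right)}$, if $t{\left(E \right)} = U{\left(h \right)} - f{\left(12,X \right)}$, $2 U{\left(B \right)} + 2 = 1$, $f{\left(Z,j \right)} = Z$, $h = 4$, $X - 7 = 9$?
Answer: $\frac{25}{2} \approx 12.5$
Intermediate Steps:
$X = 16$ ($X = 7 + 9 = 16$)
$U{\left(B \right)} = - \frac{1}{2}$ ($U{\left(B \right)} = -1 + \frac{1}{2} \cdot 1 = -1 + \frac{1}{2} = - \frac{1}{2}$)
$t{\left(E \right)} = - \frac{25}{2}$ ($t{\left(E \right)} = - \frac{1}{2} - 12 = - \frac{25}{2}$)
$- t{\left(-120 \right)} = \left(-1\right) \left(- \frac{25}{2}\right) = \frac{25}{2}$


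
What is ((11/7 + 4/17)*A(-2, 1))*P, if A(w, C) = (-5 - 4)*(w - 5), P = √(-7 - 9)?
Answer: 7740*I/17 ≈ 455.29*I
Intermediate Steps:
P = 4*I (P = √(-16) = 4*I ≈ 4.0*I)
A(w, C) = 45 - 9*w (A(w, C) = -9*(-5 + w) = 45 - 9*w)
((11/7 + 4/17)*A(-2, 1))*P = ((11/7 + 4/17)*(45 - 9*(-2)))*(4*I) = ((11*(⅐) + 4*(1/17))*(45 + 18))*(4*I) = ((11/7 + 4/17)*63)*(4*I) = ((215/119)*63)*(4*I) = 1935*(4*I)/17 = 7740*I/17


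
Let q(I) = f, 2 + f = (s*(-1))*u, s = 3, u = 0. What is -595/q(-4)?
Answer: 595/2 ≈ 297.50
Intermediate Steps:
f = -2 (f = -2 + (3*(-1))*0 = -2 - 3*0 = -2 + 0 = -2)
q(I) = -2
-595/q(-4) = -595/(-2) = -595*(-½) = 595/2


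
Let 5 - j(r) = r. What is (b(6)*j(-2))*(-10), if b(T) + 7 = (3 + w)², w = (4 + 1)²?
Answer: -54390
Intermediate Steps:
w = 25 (w = 5² = 25)
j(r) = 5 - r
b(T) = 777 (b(T) = -7 + (3 + 25)² = -7 + 28² = -7 + 784 = 777)
(b(6)*j(-2))*(-10) = (777*(5 - 1*(-2)))*(-10) = (777*(5 + 2))*(-10) = (777*7)*(-10) = 5439*(-10) = -54390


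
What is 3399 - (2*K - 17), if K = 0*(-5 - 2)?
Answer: 3416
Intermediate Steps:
K = 0 (K = 0*(-7) = 0)
3399 - (2*K - 17) = 3399 - (2*0 - 17) = 3399 - (0 - 17) = 3399 - 1*(-17) = 3399 + 17 = 3416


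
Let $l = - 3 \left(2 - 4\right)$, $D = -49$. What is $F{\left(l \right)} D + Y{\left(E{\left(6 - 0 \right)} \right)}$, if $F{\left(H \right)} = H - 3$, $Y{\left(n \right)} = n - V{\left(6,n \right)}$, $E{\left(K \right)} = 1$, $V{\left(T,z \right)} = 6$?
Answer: $-152$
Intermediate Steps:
$Y{\left(n \right)} = -6 + n$ ($Y{\left(n \right)} = n - 6 = -6 + n$)
$l = 6$ ($l = \left(-3\right) \left(-2\right) = 6$)
$F{\left(H \right)} = -3 + H$
$F{\left(l \right)} D + Y{\left(E{\left(6 - 0 \right)} \right)} = \left(-3 + 6\right) \left(-49\right) + \left(-6 + 1\right) = 3 \left(-49\right) - 5 = -147 - 5 = -152$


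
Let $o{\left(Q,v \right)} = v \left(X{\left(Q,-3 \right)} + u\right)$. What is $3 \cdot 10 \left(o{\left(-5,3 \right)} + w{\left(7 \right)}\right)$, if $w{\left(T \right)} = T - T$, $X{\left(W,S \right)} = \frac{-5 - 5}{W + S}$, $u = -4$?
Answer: $- \frac{495}{2} \approx -247.5$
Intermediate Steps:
$X{\left(W,S \right)} = - \frac{10}{S + W}$
$w{\left(T \right)} = 0$
$o{\left(Q,v \right)} = v \left(-4 - \frac{10}{-3 + Q}\right)$ ($o{\left(Q,v \right)} = v \left(- \frac{10}{-3 + Q} - 4\right) = v \left(-4 - \frac{10}{-3 + Q}\right)$)
$3 \cdot 10 \left(o{\left(-5,3 \right)} + w{\left(7 \right)}\right) = 3 \cdot 10 \left(2 \cdot 3 \frac{1}{-3 - 5} \left(1 - -10\right) + 0\right) = 30 \left(2 \cdot 3 \frac{1}{-8} \left(1 + 10\right) + 0\right) = 30 \left(2 \cdot 3 \left(- \frac{1}{8}\right) 11 + 0\right) = 30 \left(- \frac{33}{4} + 0\right) = 30 \left(- \frac{33}{4}\right) = - \frac{495}{2}$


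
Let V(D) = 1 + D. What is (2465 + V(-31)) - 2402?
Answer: 33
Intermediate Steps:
(2465 + V(-31)) - 2402 = (2465 + (1 - 31)) - 2402 = (2465 - 30) - 2402 = 2435 - 2402 = 33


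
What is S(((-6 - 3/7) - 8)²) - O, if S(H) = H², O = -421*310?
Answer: 417414911/2401 ≈ 1.7385e+5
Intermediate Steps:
O = -130510
S(((-6 - 3/7) - 8)²) - O = (((-6 - 3/7) - 8)²)² - 1*(-130510) = (((-6 - 3*⅐) - 8)²)² + 130510 = (((-6 - 3/7) - 8)²)² + 130510 = ((-45/7 - 8)²)² + 130510 = ((-101/7)²)² + 130510 = (10201/49)² + 130510 = 104060401/2401 + 130510 = 417414911/2401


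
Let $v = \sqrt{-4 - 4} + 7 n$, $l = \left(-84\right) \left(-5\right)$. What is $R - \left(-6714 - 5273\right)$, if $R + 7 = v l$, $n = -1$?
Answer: $9040 + 840 i \sqrt{2} \approx 9040.0 + 1187.9 i$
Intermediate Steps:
$l = 420$
$v = -7 + 2 i \sqrt{2}$ ($v = \sqrt{-4 - 4} + 7 \left(-1\right) = \sqrt{-8} - 7 = 2 i \sqrt{2} - 7 = -7 + 2 i \sqrt{2} \approx -7.0 + 2.8284 i$)
$R = -2947 + 840 i \sqrt{2}$ ($R = -7 + \left(-7 + 2 i \sqrt{2}\right) 420 = -7 - \left(2940 - 840 i \sqrt{2}\right) = -2947 + 840 i \sqrt{2} \approx -2947.0 + 1187.9 i$)
$R - \left(-6714 - 5273\right) = \left(-2947 + 840 i \sqrt{2}\right) - \left(-6714 - 5273\right) = \left(-2947 + 840 i \sqrt{2}\right) - -11987 = \left(-2947 + 840 i \sqrt{2}\right) + 11987 = 9040 + 840 i \sqrt{2}$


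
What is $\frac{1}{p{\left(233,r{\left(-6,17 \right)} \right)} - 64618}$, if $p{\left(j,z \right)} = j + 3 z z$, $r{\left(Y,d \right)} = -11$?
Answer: $- \frac{1}{64022} \approx -1.562 \cdot 10^{-5}$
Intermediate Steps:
$p{\left(j,z \right)} = j + 3 z^{2}$
$\frac{1}{p{\left(233,r{\left(-6,17 \right)} \right)} - 64618} = \frac{1}{\left(233 + 3 \left(-11\right)^{2}\right) - 64618} = \frac{1}{\left(233 + 3 \cdot 121\right) - 64618} = \frac{1}{\left(233 + 363\right) - 64618} = \frac{1}{596 - 64618} = \frac{1}{-64022} = - \frac{1}{64022}$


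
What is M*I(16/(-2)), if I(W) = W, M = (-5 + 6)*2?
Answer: -16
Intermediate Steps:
M = 2 (M = 1*2 = 2)
M*I(16/(-2)) = 2*(16/(-2)) = 2*(16*(-1/2)) = 2*(-8) = -16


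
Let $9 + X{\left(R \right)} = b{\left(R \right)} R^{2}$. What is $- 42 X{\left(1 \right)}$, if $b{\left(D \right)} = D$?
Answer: $336$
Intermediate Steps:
$X{\left(R \right)} = -9 + R^{3}$ ($X{\left(R \right)} = -9 + R R^{2} = -9 + R^{3}$)
$- 42 X{\left(1 \right)} = - 42 \left(-9 + 1^{3}\right) = - 42 \left(-9 + 1\right) = - 42 \left(-8\right) = \left(-1\right) \left(-336\right) = 336$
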